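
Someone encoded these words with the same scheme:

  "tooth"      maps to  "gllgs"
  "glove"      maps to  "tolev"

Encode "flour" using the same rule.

uolfi

Each pair mirrors across the alphabet (t↔g, o↔l, o↔l): positions sum to 25. Letters are reflected about the middle of the alphabet (position → 25−position): Atbash.
For flour: f↔u, l↔o, o↔l, u↔f, r↔i.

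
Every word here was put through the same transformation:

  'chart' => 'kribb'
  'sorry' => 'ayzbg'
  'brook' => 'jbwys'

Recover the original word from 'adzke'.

straw

Shifts by position in chart: pos 0: c→k (+8), pos 1: h→r (+10), pos 2: a→i (+8), pos 3: r→b (+10) — repeating every 2. It's a Vigenère-style cipher with numeric key [8,10]: position i shifts by key[i mod 2].
Reversing it on adzke: a−8=s, d−10=t, z−8=r, k−10=a, e−8=w.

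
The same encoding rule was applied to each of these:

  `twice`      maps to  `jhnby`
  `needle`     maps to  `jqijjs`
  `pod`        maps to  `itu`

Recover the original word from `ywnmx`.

The output letters match the input read backwards, each shifted +5: twice reversed is eciwt. Read the word backwards and shift each letter +5.
Reversing it on ywnmx: shift back: y−5=t, w−5=r, n−5=i, m−5=h, x−5=s → trihs; then reverse → shirt.

shirt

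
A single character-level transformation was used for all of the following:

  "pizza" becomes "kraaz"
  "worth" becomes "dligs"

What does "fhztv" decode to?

usage

This is the alphabet-reversal cipher (Atbash): a becomes z, b becomes y, etc.
Decoding fhztv: f↔u, h↔s, z↔a, t↔g, v↔e.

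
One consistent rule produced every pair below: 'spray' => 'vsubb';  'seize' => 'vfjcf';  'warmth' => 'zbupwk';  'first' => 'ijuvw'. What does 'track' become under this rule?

wubfn

The shift depends on letter class: consonant s→v is +3, but vowel a→b is +1. Vowels shift forward by 1 and consonants shift forward by 3.
For track: t(cons)+3=w, r(cons)+3=u, a(vowel)+1=b, c(cons)+3=f, k(cons)+3=n.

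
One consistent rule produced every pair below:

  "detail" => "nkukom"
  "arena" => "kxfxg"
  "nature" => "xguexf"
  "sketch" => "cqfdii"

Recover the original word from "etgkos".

unfair

The shifts repeat in a cycle of length 3: positions 0,1,… shift by +10, +6, +1, then the pattern repeats.
Undoing it on etgkos: e−10=u, t−6=n, g−1=f, k−10=a, o−6=i, s−1=r.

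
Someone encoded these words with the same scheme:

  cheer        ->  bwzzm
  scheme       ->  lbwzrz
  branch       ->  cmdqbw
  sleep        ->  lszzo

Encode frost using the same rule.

c(2)→b(1) and h(7)→w(22) fit y≡25x+3 (mod 26); the inverse of 25 mod 26 is 25. Each letter's alphabet position (a=0..z=25) is mapped through 25·x+3 mod 26 — an affine cipher.
For frost: f(5)→25·5+3≡24=y; r(17)→25·17+3≡12=m; o(14)→25·14+3≡15=p; s(18)→25·18+3≡11=l; t(19)→25·19+3≡10=k (all mod 26).

ymplk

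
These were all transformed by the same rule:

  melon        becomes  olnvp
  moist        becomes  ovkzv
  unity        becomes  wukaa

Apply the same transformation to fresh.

Shifts by position in melon: pos 0: m→o (+2), pos 1: e→l (+7), pos 2: l→n (+2), pos 3: o→v (+7) — repeating every 2. It's a Vigenère-style cipher with numeric key [2,7]: position i shifts by key[i mod 2].
For fresh: f+2=h, r+7=y, e+2=g, s+7=z, h+2=j.

hygzj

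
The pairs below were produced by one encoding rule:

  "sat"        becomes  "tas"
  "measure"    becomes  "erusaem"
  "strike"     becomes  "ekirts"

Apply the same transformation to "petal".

The output letters match the input read backwards: sat reversed is tas. It's just the letters in reverse order.
For petal: reverse → latep.

latep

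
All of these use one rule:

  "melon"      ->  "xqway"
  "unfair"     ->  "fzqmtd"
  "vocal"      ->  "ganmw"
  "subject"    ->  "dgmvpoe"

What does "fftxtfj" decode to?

Shifts by position in melon: pos 0: m→x (+11), pos 1: e→q (+12), pos 2: l→w (+11), pos 3: o→a (+12) — repeating every 2. A repeating key of period 2 is used — shifts +11, +12 over and over.
Undoing it on fftxtfj: f−11=u, f−12=t, t−11=i, x−12=l, t−11=i, f−12=t, j−11=y.

utility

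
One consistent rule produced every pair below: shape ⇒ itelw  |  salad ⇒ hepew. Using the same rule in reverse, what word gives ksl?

hog

The output letters match the input read backwards, each shifted +4: shape reversed is epahs. Two steps: reverse the string, then apply a Caesar shift of +4.
Undoing it on ksl: shift back: k−4=g, s−4=o, l−4=h → goh; then reverse → hog.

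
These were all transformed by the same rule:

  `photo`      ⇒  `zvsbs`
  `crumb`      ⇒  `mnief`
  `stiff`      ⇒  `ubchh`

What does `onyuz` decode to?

grasp

p(15)→z(25) and h(7)→v(21) fit y≡7x+24 (mod 26); the inverse of 7 mod 26 is 15. This is an affine cipher: with a=0,…,z=25, each position x becomes (7x+24) mod 26.
Undoing it on onyuz: o(14)→15·(14−24)≡6=g; n(13)→15·(13−24)≡17=r; y(24)→15·(24−24)≡0=a; u(20)→15·(20−24)≡18=s; z(25)→15·(25−24)≡15=p (all mod 26).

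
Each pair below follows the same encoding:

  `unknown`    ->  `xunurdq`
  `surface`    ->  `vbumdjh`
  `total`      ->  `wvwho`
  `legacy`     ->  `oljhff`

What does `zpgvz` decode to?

A repeating key of period 2 is used — shifts +3, +7 over and over.
Undoing it on zpgvz: z−3=w, p−7=i, g−3=d, v−7=o, z−3=w.

widow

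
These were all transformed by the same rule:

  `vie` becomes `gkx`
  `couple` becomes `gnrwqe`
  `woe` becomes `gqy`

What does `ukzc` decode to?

axis

Two steps: reverse the string, then apply a Caesar shift of +2.
Decoding ukzc: shift back: u−2=s, k−2=i, z−2=x, c−2=a → sixa; then reverse → axis.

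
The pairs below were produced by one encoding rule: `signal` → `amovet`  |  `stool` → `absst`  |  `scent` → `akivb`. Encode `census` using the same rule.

kivaya

The shift depends on letter class: consonant s→a is +8, but vowel i→m is +4. The rule splits by letter class: vowels +4, consonants +8.
Applying it to census: c(cons)+8=k, e(vowel)+4=i, n(cons)+8=v, s(cons)+8=a, u(vowel)+4=y, s(cons)+8=a.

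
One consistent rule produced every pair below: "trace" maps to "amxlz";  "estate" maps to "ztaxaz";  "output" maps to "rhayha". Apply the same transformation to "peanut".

yzxkha

t(19)→a(0) and r(17)→m(12) fit y≡7x+23 (mod 26); the inverse of 7 mod 26 is 15. This is an affine cipher: with a=0,…,z=25, each position x becomes (7x+23) mod 26.
On peanut: p(15)→7·15+23≡24=y; e(4)→7·4+23≡25=z; a(0)→7·0+23≡23=x; n(13)→7·13+23≡10=k; u(20)→7·20+23≡7=h; t(19)→7·19+23≡0=a (all mod 26).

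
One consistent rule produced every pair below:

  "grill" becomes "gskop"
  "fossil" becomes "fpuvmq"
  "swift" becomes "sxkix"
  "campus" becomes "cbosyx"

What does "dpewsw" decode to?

In grill: g→g is +0, r→s is +1, i→k is +2, l→o is +3 — the shift increases by 1 each position. Each letter shifts forward by its position index (0, 1, 2, …) — the shift grows by one for each successive letter.
Reversing it on dpewsw: d−0=d, p−1=o, e−2=c, w−3=t, s−4=o, w−5=r.

doctor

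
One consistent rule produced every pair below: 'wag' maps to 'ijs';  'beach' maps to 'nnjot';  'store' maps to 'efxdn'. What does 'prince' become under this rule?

bdrzon

Two shifts are in play — +9 for a/e/i/o/u, +12 for every other letter.
For prince: p(cons)+12=b, r(cons)+12=d, i(vowel)+9=r, n(cons)+12=z, c(cons)+12=o, e(vowel)+9=n.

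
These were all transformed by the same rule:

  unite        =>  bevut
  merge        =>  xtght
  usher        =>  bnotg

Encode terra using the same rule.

utggr

Each letter's alphabet position (a=0..z=25) is mapped through 7·x+17 mod 26 — an affine cipher.
On terra: t(19)→7·19+17≡20=u; e(4)→7·4+17≡19=t; r(17)→7·17+17≡6=g; r(17)→7·17+17≡6=g; a(0)→7·0+17≡17=r (all mod 26).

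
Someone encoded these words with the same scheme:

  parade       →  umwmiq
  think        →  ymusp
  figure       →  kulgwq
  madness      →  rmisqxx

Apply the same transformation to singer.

The rule splits by letter class: vowels +12, consonants +5.
Applying it to singer: s(cons)+5=x, i(vowel)+12=u, n(cons)+5=s, g(cons)+5=l, e(vowel)+12=q, r(cons)+5=w.

xuslqw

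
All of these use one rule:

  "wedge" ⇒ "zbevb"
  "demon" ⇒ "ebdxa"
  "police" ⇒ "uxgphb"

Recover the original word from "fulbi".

Treating letters as 0–25, the rule is x ↦ 23x + 13 (mod 26).
Undoing it on fulbi: f(5)→17·(5−13)≡20=u; u(20)→17·(20−13)≡15=p; l(11)→17·(11−13)≡18=s; b(1)→17·(1−13)≡4=e; i(8)→17·(8−13)≡19=t (all mod 26).

upset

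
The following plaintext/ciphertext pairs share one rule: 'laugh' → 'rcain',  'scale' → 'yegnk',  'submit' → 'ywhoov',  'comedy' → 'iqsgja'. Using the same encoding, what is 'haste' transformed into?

Shifts by position in laugh: pos 0: l→r (+6), pos 1: a→c (+2), pos 2: u→a (+6), pos 3: g→i (+2) — repeating every 2. A repeating key of period 2 is used — shifts +6, +2 over and over.
Applying it to haste: h+6=n, a+2=c, s+6=y, t+2=v, e+6=k.

ncyvk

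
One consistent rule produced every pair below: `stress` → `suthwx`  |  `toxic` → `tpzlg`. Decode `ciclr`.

In stress: s→s is +0, t→u is +1, r→t is +2, e→h is +3 — the shift increases by 1 each position. Letter i (0-indexed) is shifted by i+0, so successive shifts are 0, 1, 2, ….
Decoding ciclr: c−0=c, i−1=h, c−2=a, l−3=i, r−4=n.

chain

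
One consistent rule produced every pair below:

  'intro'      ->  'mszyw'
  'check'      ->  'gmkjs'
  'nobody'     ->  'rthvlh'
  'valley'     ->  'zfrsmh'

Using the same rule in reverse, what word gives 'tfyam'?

In intro: i→m is +4, n→s is +5, t→z is +6, r→y is +7 — the shift increases by 1 each position. The shift increases by 1 at each position, starting from +4: 4, 5, 6, ….
Reversing it on tfyam: t−4=p, f−5=a, y−6=s, a−7=t, m−8=e.

paste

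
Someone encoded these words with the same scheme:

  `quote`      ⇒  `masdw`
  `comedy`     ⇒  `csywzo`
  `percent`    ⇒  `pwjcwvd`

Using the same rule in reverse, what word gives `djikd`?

q(16)→m(12) and u(20)→a(0) fit y≡23x+8 (mod 26); the inverse of 23 mod 26 is 17. Treating letters as 0–25, the rule is x ↦ 23x + 8 (mod 26).
Reversing it on djikd: d(3)→17·(3−8)≡19=t; j(9)→17·(9−8)≡17=r; i(8)→17·(8−8)≡0=a; k(10)→17·(10−8)≡8=i; d(3)→17·(3−8)≡19=t (all mod 26).

trait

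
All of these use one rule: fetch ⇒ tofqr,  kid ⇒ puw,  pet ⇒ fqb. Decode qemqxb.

The output letters match the input read backwards, each shifted +12: fetch reversed is hctef. The word is reversed, then every letter is shifted forward by 12.
Reversing it on qemqxb: shift back: q−12=e, e−12=s, m−12=a, q−12=e, x−12=l, b−12=p → esaelp; then reverse → please.

please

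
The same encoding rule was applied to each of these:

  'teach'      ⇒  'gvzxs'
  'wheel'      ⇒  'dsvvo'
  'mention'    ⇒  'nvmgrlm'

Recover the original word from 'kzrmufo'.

painful

Each pair mirrors across the alphabet (t↔g, e↔v, a↔z): positions sum to 25. This is the alphabet-reversal cipher (Atbash): a becomes z, b becomes y, etc.
Reversing it on kzrmufo: k↔p, z↔a, r↔i, m↔n, u↔f, f↔u, o↔l.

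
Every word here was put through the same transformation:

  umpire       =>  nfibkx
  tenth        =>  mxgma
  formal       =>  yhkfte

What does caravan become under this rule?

Compare letters: u→n is +19, m→f is +19, p→i is +19 — a constant shift. Every letter moves 19 places later in the alphabet, wrapping around z→a.
On caravan: c+19=v, a+19=t, r+19=k, a+19=t, v+19=o, a+19=t, n+19=g.

vtktotg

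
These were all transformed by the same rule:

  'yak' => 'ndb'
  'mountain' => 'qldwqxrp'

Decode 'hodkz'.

whale

The output letters match the input read backwards, each shifted +3: yak reversed is kay. Read the word backwards and shift each letter +3.
Decoding hodkz: shift back: h−3=e, o−3=l, d−3=a, k−3=h, z−3=w → elahw; then reverse → whale.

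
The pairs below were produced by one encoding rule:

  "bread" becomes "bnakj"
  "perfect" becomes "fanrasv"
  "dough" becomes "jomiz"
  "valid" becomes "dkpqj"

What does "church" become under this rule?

szmnsz

b(1)→b(1) and r(17)→n(13) fit y≡17x+10 (mod 26); the inverse of 17 mod 26 is 23. Each letter's alphabet position (a=0..z=25) is mapped through 17·x+10 mod 26 — an affine cipher.
Applying it to church: c(2)→17·2+10≡18=s; h(7)→17·7+10≡25=z; u(20)→17·20+10≡12=m; r(17)→17·17+10≡13=n; c(2)→17·2+10≡18=s; h(7)→17·7+10≡25=z (all mod 26).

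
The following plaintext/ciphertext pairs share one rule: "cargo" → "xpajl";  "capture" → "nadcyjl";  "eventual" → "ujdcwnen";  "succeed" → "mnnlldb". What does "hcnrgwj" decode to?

Two steps: reverse the string, then apply a Caesar shift of +9.
Undoing it on hcnrgwj: shift back: h−9=y, c−9=t, n−9=e, r−9=i, g−9=x, w−9=n, j−9=a → yteixna; then reverse → anxiety.

anxiety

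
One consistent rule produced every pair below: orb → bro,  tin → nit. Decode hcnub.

The output letters match the input read backwards: orb reversed is bro. The word is simply reversed.
Reversing it on hcnub: then reverse → bunch.

bunch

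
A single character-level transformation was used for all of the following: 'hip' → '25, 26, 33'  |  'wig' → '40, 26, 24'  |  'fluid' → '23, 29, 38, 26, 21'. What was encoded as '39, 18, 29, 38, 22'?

value

h is letter #8 and maps to 25: an offset of 17. Each letter is replaced by its alphabet position (a=1..z=26) + 17.
Reversing it on 39, 18, 29, 38, 22: 39→(39−17)÷1=22=v, 18→(18−17)÷1=1=a, 29→(29−17)÷1=12=l, 38→(38−17)÷1=21=u, 22→(22−17)÷1=5=e.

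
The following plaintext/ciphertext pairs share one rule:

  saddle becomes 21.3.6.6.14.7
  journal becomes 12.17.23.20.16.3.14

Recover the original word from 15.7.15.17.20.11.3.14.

memorial

s is letter #19 and maps to 21: an offset of 2. Letters become their 1-based position plus 2 (so a→3, b→4, …).
Reversing it on 15.7.15.17.20.11.3.14: 15→(15−2)÷1=13=m, 7→(7−2)÷1=5=e, 15→(15−2)÷1=13=m, 17→(17−2)÷1=15=o, 20→(20−2)÷1=18=r, 11→(11−2)÷1=9=i, 3→(3−2)÷1=1=a, 14→(14−2)÷1=12=l.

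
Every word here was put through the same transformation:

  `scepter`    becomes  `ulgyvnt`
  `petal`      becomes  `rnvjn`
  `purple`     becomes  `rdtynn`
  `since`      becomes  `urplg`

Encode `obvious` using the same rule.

qkxrqdu

A repeating key of period 2 is used — shifts +2, +9 over and over.
For obvious: o+2=q, b+9=k, v+2=x, i+9=r, o+2=q, u+9=d, s+2=u.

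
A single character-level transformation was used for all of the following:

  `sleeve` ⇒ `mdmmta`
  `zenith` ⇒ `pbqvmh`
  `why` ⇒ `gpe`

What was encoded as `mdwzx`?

The output letters match the input read backwards, each shifted +8: sleeve reversed is eveels. Read the word backwards and shift each letter +8.
Undoing it on mdwzx: shift back: m−8=e, d−8=v, w−8=o, z−8=r, x−8=p → evorp; then reverse → prove.

prove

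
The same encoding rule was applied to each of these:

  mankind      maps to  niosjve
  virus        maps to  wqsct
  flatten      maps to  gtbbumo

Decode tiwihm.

A repeating key of period 2 is used — shifts +1, +8 over and over.
Reversing it on tiwihm: t−1=s, i−8=a, w−1=v, i−8=a, h−1=g, m−8=e.

savage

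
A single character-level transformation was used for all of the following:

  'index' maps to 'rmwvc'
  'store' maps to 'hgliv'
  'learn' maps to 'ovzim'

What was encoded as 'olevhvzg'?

Each pair mirrors across the alphabet (i↔r, n↔m, d↔w): positions sum to 25. Each letter is replaced by its mirror in the alphabet: a↔z, b↔y, c↔x, and so on (the Atbash cipher).
Undoing it on olevhvzg: o↔l, l↔o, e↔v, v↔e, h↔s, v↔e, z↔a, g↔t.

loveseat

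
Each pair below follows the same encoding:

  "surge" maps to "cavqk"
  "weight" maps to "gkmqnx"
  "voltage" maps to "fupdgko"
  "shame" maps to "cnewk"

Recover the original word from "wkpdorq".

melting

Shifts by position in surge: pos 0: s→c (+10), pos 1: u→a (+6), pos 2: r→v (+4), pos 3: g→q (+10), pos 4: e→k (+6) — repeating every 3. A repeating key of period 3 is used — shifts +10, +6, +4 over and over.
Decoding wkpdorq: w−10=m, k−6=e, p−4=l, d−10=t, o−6=i, r−4=n, q−10=g.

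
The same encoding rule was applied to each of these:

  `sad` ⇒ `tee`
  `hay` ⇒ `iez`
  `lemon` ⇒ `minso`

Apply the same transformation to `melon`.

The shift depends on letter class: consonant s→t is +1, but vowel a→e is +4. Two shifts are in play — +4 for a/e/i/o/u, +1 for every other letter.
For melon: m(cons)+1=n, e(vowel)+4=i, l(cons)+1=m, o(vowel)+4=s, n(cons)+1=o.

nimso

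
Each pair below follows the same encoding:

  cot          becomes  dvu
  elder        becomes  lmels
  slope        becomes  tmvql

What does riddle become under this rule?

speeml

The shift depends on letter class: consonant c→d is +1, but vowel o→v is +7. Two shifts are in play — +7 for a/e/i/o/u, +1 for every other letter.
On riddle: r(cons)+1=s, i(vowel)+7=p, d(cons)+1=e, d(cons)+1=e, l(cons)+1=m, e(vowel)+7=l.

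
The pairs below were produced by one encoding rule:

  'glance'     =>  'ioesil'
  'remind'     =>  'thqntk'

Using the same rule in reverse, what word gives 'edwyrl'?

castle

In glance: g→i is +2, l→o is +3, a→e is +4, n→s is +5 — the shift increases by 1 each position. Each letter shifts forward by (position + 2), i.e. 2, 3, 4, … — the shift grows by one for each successive letter.
Undoing it on edwyrl: e−2=c, d−3=a, w−4=s, y−5=t, r−6=l, l−7=e.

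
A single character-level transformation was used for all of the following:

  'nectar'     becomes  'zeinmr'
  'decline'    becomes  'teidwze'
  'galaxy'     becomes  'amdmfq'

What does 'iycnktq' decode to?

custody

n(13)→z(25) and e(4)→e(4) fit y≡11x+12 (mod 26); the inverse of 11 mod 26 is 19. This is an affine cipher: with a=0,…,z=25, each position x becomes (11x+12) mod 26.
Undoing it on iycnktq: i(8)→19·(8−12)≡2=c; y(24)→19·(24−12)≡20=u; c(2)→19·(2−12)≡18=s; n(13)→19·(13−12)≡19=t; k(10)→19·(10−12)≡14=o; t(19)→19·(19−12)≡3=d; q(16)→19·(16−12)≡24=y (all mod 26).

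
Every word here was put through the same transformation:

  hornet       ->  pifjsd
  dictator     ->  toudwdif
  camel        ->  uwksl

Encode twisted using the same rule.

daoedst

h(7)→p(15) and o(14)→i(8) fit y≡25x+22 (mod 26); the inverse of 25 mod 26 is 25. This is an affine cipher: with a=0,…,z=25, each position x becomes (25x+22) mod 26.
Applying it to twisted: t(19)→25·19+22≡3=d; w(22)→25·22+22≡0=a; i(8)→25·8+22≡14=o; s(18)→25·18+22≡4=e; t(19)→25·19+22≡3=d; e(4)→25·4+22≡18=s; d(3)→25·3+22≡19=t (all mod 26).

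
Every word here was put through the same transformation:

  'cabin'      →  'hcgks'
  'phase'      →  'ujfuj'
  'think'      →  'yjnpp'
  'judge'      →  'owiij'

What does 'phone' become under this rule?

ujtpj

Shifts by position in cabin: pos 0: c→h (+5), pos 1: a→c (+2), pos 2: b→g (+5), pos 3: i→k (+2) — repeating every 2. The shifts repeat in a cycle of length 2: positions 0,1,… shift by +5, +2, then the pattern repeats.
Applying it to phone: p+5=u, h+2=j, o+5=t, n+2=p, e+5=j.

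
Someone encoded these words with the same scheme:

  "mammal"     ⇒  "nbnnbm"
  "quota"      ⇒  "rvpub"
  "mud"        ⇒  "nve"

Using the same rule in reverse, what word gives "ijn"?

Compare letters: m→n is +1, a→b is +1, m→n is +1 — a constant shift. Every letter moves 1 place later in the alphabet, wrapping around z→a.
Reversing it on ijn: i−1=h, j−1=i, n−1=m.

him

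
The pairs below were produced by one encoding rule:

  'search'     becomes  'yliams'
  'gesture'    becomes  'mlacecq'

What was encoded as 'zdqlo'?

twice

In search: s→y is +6, e→l is +7, a→i is +8, r→a is +9 — the shift increases by 1 each position. Letter i (0-indexed) is shifted by i+6, so successive shifts are 6, 7, 8, ….
Undoing it on zdqlo: z−6=t, d−7=w, q−8=i, l−9=c, o−10=e.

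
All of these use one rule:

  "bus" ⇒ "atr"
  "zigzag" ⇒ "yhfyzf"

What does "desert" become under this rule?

cdrdqs

Every letter moves 25 places later in the alphabet, wrapping around z→a.
Applying it to desert: d+25=c, e+25=d, s+25=r, e+25=d, r+25=q, t+25=s.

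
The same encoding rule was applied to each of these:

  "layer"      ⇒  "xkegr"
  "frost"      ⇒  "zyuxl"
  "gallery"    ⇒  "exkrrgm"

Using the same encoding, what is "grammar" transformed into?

The output letters match the input read backwards, each shifted +6: layer reversed is reyal. Read the word backwards and shift each letter +6.
On grammar: reverse → rammarg; then shift: r+6=x, a+6=g, m+6=s, m+6=s, a+6=g, r+6=x, g+6=m.

xgssgxm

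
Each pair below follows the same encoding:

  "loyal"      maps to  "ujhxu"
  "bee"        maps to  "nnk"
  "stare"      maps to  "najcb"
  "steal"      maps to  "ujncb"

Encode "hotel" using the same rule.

The output letters match the input read backwards, each shifted +9: loyal reversed is layol. Read the word backwards and shift each letter +9.
On hotel: reverse → letoh; then shift: l+9=u, e+9=n, t+9=c, o+9=x, h+9=q.

uncxq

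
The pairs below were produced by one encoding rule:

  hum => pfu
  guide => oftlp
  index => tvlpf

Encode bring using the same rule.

jztvo

The shift depends on letter class: consonant h→p is +8, but vowel u→f is +11. Two shifts are in play — +11 for a/e/i/o/u, +8 for every other letter.
On bring: b(cons)+8=j, r(cons)+8=z, i(vowel)+11=t, n(cons)+8=v, g(cons)+8=o.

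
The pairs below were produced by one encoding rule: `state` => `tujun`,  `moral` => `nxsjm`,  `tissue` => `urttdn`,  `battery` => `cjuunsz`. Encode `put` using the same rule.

qdu

The shift depends on letter class: consonant s→t is +1, but vowel a→j is +9. Vowels shift forward by 9 and consonants shift forward by 1.
For put: p(cons)+1=q, u(vowel)+9=d, t(cons)+1=u.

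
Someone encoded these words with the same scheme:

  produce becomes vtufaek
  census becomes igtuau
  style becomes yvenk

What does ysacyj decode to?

squash

Shifts by position in produce: pos 0: p→v (+6), pos 1: r→t (+2), pos 2: o→u (+6), pos 3: d→f (+2) — repeating every 2. It's a Vigenère-style cipher with numeric key [6,2]: position i shifts by key[i mod 2].
Undoing it on ysacyj: y−6=s, s−2=q, a−6=u, c−2=a, y−6=s, j−2=h.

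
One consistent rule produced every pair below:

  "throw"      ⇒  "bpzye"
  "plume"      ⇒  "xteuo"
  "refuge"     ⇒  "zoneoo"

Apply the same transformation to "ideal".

slokt

The shift depends on letter class: consonant t→b is +8, but vowel o→y is +10. Vowels shift forward by 10 and consonants shift forward by 8.
Applying it to ideal: i(vowel)+10=s, d(cons)+8=l, e(vowel)+10=o, a(vowel)+10=k, l(cons)+8=t.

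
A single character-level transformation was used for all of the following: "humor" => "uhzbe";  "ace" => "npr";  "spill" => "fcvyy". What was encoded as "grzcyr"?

Compare letters: h→u is +13, u→h is +13, m→z is +13 — a constant shift. Each letter is shifted forward by 13 in the alphabet (a Caesar shift of +13).
Undoing it on grzcyr: g−13=t, r−13=e, z−13=m, c−13=p, y−13=l, r−13=e.

temple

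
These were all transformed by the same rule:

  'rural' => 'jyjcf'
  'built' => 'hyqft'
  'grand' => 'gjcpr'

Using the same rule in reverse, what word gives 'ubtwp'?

often

Each letter's alphabet position (a=0..z=25) is mapped through 5·x+2 mod 26 — an affine cipher.
Decoding ubtwp: u(20)→21·(20−2)≡14=o; b(1)→21·(1−2)≡5=f; t(19)→21·(19−2)≡19=t; w(22)→21·(22−2)≡4=e; p(15)→21·(15−2)≡13=n (all mod 26).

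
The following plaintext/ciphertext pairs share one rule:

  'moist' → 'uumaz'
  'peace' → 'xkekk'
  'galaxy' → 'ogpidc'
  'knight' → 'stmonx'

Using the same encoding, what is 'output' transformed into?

waxxax

Shifts by position in moist: pos 0: m→u (+8), pos 1: o→u (+6), pos 2: i→m (+4), pos 3: s→a (+8), pos 4: t→z (+6) — repeating every 3. The shifts repeat in a cycle of length 3: positions 0,1,… shift by +8, +6, +4, then the pattern repeats.
Applying it to output: o+8=w, u+6=a, t+4=x, p+8=x, u+6=a, t+4=x.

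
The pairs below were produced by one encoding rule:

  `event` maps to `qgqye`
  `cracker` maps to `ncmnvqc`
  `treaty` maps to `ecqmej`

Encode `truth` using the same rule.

Vowels shift forward by 12 and consonants shift forward by 11.
On truth: t(cons)+11=e, r(cons)+11=c, u(vowel)+12=g, t(cons)+11=e, h(cons)+11=s.

ecges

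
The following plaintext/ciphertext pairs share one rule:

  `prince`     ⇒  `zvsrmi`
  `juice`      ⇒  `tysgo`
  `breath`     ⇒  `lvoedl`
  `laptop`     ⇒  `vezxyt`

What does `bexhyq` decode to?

A repeating key of period 2 is used — shifts +10, +4 over and over.
Decoding bexhyq: b−10=r, e−4=a, x−10=n, h−4=d, y−10=o, q−4=m.

random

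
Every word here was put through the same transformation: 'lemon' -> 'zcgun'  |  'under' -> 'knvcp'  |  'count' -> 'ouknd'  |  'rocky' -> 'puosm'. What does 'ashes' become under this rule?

awxcw

l(11)→z(25) and e(4)→c(2) fit y≡7x+0 (mod 26); the inverse of 7 mod 26 is 15. Treating letters as 0–25, the rule is x ↦ 7x + 0 (mod 26).
For ashes: a(0)→7·0+0≡0=a; s(18)→7·18+0≡22=w; h(7)→7·7+0≡23=x; e(4)→7·4+0≡2=c; s(18)→7·18+0≡22=w (all mod 26).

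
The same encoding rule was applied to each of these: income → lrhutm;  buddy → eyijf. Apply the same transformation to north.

In income: i→l is +3, n→r is +4, c→h is +5, o→u is +6 — the shift increases by 1 each position. Each letter shifts forward by (position + 3), i.e. 3, 4, 5, … — the shift grows by one for each successive letter.
Applying it to north: n+3=q, o+4=s, r+5=w, t+6=z, h+7=o.

qswzo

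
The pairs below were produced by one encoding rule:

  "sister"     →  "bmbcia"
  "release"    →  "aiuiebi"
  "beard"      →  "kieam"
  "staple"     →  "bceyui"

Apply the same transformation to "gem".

piv

The shift depends on letter class: consonant s→b is +9, but vowel i→m is +4. The rule splits by letter class: vowels +4, consonants +9.
For gem: g(cons)+9=p, e(vowel)+4=i, m(cons)+9=v.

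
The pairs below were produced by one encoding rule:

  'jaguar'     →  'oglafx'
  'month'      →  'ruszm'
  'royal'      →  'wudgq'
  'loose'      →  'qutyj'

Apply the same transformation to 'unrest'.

A repeating key of period 2 is used — shifts +5, +6 over and over.
On unrest: u+5=z, n+6=t, r+5=w, e+6=k, s+5=x, t+6=z.

ztwkxz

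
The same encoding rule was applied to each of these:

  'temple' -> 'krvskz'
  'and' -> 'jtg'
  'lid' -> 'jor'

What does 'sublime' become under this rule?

The output letters match the input read backwards, each shifted +6: temple reversed is elpmet. The word is reversed, then every letter is shifted forward by 6.
Applying it to sublime: reverse → emilbus; then shift: e+6=k, m+6=s, i+6=o, l+6=r, b+6=h, u+6=a, s+6=y.

ksorhay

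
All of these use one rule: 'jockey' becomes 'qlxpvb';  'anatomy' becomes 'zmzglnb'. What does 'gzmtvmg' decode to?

tangent

This is the alphabet-reversal cipher (Atbash): a becomes z, b becomes y, etc.
Undoing it on gzmtvmg: g↔t, z↔a, m↔n, t↔g, v↔e, m↔n, g↔t.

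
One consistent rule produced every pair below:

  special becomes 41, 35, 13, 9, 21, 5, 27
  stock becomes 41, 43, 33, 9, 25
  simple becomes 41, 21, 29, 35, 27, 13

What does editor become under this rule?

13, 11, 21, 43, 33, 39

s(#19)→41 and p(#16)→35: differences scale by 2, so n = 2·pos + 3. With a=1..z=26, the number is 2·pos + 3.
Applying it to editor: e=5→13, d=4→11, i=9→21, t=20→43, o=15→33, r=18→39.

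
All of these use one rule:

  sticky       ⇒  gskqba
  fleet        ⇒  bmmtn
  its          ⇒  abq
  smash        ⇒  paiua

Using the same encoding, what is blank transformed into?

svitj

The output letters match the input read backwards, each shifted +8: sticky reversed is ykcits. The word is reversed, then every letter is shifted forward by 8.
Applying it to blank: reverse → knalb; then shift: k+8=s, n+8=v, a+8=i, l+8=t, b+8=j.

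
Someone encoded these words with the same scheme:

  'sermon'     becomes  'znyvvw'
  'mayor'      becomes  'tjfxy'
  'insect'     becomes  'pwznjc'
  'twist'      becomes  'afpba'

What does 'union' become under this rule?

bwpxu

Shifts by position in sermon: pos 0: s→z (+7), pos 1: e→n (+9), pos 2: r→y (+7), pos 3: m→v (+9) — repeating every 2. A repeating key of period 2 is used — shifts +7, +9 over and over.
For union: u+7=b, n+9=w, i+7=p, o+9=x, n+7=u.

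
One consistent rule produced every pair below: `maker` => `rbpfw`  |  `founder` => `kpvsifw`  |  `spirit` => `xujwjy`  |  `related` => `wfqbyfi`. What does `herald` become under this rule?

mfwbqi

The shift depends on letter class: consonant m→r is +5, but vowel a→b is +1. Two shifts are in play — +1 for a/e/i/o/u, +5 for every other letter.
On herald: h(cons)+5=m, e(vowel)+1=f, r(cons)+5=w, a(vowel)+1=b, l(cons)+5=q, d(cons)+5=i.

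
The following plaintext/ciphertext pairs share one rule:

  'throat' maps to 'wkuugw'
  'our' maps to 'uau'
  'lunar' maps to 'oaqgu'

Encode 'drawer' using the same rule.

The shift depends on letter class: consonant t→w is +3, but vowel o→u is +6. The rule splits by letter class: vowels +6, consonants +3.
On drawer: d(cons)+3=g, r(cons)+3=u, a(vowel)+6=g, w(cons)+3=z, e(vowel)+6=k, r(cons)+3=u.

gugzku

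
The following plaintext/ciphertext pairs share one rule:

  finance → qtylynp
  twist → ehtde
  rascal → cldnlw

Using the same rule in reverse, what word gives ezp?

toe

Every letter moves 11 places later in the alphabet, wrapping around z→a.
Decoding ezp: e−11=t, z−11=o, p−11=e.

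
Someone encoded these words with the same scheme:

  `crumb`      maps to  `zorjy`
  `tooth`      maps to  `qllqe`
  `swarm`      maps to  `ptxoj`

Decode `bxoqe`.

Compare letters: c→z is +23, r→o is +23, u→r is +23 — a constant shift. Every letter moves 23 places later in the alphabet, wrapping around z→a.
Decoding bxoqe: b−23=e, x−23=a, o−23=r, q−23=t, e−23=h.

earth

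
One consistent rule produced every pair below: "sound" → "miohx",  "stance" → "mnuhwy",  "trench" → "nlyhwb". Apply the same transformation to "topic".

nijcw

Compare letters: s→m is +20, o→i is +20, u→o is +20 — a constant shift. This is a Caesar cipher with shift 20.
On topic: t+20=n, o+20=i, p+20=j, i+20=c, c+20=w.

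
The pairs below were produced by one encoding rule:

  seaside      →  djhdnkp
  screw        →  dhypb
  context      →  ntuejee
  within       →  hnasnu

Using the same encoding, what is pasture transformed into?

afzezyp

Shifts by position in seaside: pos 0: s→d (+11), pos 1: e→j (+5), pos 2: a→h (+7), pos 3: s→d (+11), pos 4: i→n (+5), pos 5: d→k (+7) — repeating every 3. A repeating key of period 3 is used — shifts +11, +5, +7 over and over.
For pasture: p+11=a, a+5=f, s+7=z, t+11=e, u+5=z, r+7=y, e+11=p.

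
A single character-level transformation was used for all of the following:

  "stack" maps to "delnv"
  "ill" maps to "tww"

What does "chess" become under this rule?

nspdd

Compare letters: s→d is +11, t→e is +11, a→l is +11 — a constant shift. Each letter is shifted forward by 11 in the alphabet (a Caesar shift of +11).
For chess: c+11=n, h+11=s, e+11=p, s+11=d, s+11=d.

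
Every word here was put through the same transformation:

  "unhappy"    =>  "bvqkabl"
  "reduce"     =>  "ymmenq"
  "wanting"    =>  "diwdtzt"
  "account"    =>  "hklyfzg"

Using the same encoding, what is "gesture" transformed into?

In unhappy: u→b is +7, n→v is +8, h→q is +9, a→k is +10 — the shift increases by 1 each position. Each letter shifts forward by (position + 7), i.e. 7, 8, 9, … — the shift grows by one for each successive letter.
For gesture: g+7=n, e+8=m, s+9=b, t+10=d, u+11=f, r+12=d, e+13=r.

nmbdfdr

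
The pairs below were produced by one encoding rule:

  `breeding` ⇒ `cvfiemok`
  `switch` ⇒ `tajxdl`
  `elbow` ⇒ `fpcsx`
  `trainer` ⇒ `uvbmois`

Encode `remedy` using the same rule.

siniec

A repeating key of period 2 is used — shifts +1, +4 over and over.
Applying it to remedy: r+1=s, e+4=i, m+1=n, e+4=i, d+1=e, y+4=c.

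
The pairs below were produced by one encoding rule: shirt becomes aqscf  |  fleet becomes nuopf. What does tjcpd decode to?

laser

In shirt: s→a is +8, h→q is +9, i→s is +10, r→c is +11 — the shift increases by 1 each position. The shift increases by 1 at each position, starting from +8: 8, 9, 10, ….
Reversing it on tjcpd: t−8=l, j−9=a, c−10=s, p−11=e, d−12=r.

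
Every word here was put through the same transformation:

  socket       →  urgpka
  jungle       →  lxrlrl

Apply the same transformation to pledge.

roiiml

In socket: s→u is +2, o→r is +3, c→g is +4, k→p is +5 — the shift increases by 1 each position. Letter i (0-indexed) is shifted by i+2, so successive shifts are 2, 3, 4, ….
Applying it to pledge: p+2=r, l+3=o, e+4=i, d+5=i, g+6=m, e+7=l.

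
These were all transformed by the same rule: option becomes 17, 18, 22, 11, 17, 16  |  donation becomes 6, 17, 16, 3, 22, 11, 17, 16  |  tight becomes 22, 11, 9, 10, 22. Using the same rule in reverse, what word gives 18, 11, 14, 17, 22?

Each letter is replaced by its alphabet position (a=1..z=26) + 2.
Reversing it on 18, 11, 14, 17, 22: 18→(18−2)÷1=16=p, 11→(11−2)÷1=9=i, 14→(14−2)÷1=12=l, 17→(17−2)÷1=15=o, 22→(22−2)÷1=20=t.

pilot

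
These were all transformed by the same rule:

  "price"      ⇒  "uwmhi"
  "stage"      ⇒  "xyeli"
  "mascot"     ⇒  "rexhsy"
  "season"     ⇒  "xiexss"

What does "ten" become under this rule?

yis

The shift depends on letter class: consonant p→u is +5, but vowel i→m is +4. The rule splits by letter class: vowels +4, consonants +5.
For ten: t(cons)+5=y, e(vowel)+4=i, n(cons)+5=s.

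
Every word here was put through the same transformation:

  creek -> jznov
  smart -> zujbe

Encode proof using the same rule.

wzxyq

In creek: c→j is +7, r→z is +8, e→n is +9, e→o is +10 — the shift increases by 1 each position. Each letter shifts forward by (position + 7), i.e. 7, 8, 9, … — the shift grows by one for each successive letter.
On proof: p+7=w, r+8=z, o+9=x, o+10=y, f+11=q.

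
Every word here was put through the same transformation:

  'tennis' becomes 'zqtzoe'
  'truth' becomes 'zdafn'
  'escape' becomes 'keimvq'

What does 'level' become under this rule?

Shifts by position in tennis: pos 0: t→z (+6), pos 1: e→q (+12), pos 2: n→t (+6), pos 3: n→z (+12) — repeating every 2. A repeating key of period 2 is used — shifts +6, +12 over and over.
For level: l+6=r, e+12=q, v+6=b, e+12=q, l+6=r.

rqbqr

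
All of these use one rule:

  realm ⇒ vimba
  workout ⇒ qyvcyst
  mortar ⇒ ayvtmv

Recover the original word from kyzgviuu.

congress

r(17)→v(21) and e(4)→i(8) fit y≡25x+12 (mod 26); the inverse of 25 mod 26 is 25. Each letter's alphabet position (a=0..z=25) is mapped through 25·x+12 mod 26 — an affine cipher.
Decoding kyzgviuu: k(10)→25·(10−12)≡2=c; y(24)→25·(24−12)≡14=o; z(25)→25·(25−12)≡13=n; g(6)→25·(6−12)≡6=g; v(21)→25·(21−12)≡17=r; i(8)→25·(8−12)≡4=e; u(20)→25·(20−12)≡18=s; u(20)→25·(20−12)≡18=s (all mod 26).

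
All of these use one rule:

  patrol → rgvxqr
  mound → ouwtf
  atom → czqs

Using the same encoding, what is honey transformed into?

jupka

It's a Vigenère-style cipher with numeric key [2,6]: position i shifts by key[i mod 2].
On honey: h+2=j, o+6=u, n+2=p, e+6=k, y+2=a.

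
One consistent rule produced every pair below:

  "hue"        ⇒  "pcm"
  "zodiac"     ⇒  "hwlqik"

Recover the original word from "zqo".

rig

This is a Caesar cipher with shift 8.
Decoding zqo: z−8=r, q−8=i, o−8=g.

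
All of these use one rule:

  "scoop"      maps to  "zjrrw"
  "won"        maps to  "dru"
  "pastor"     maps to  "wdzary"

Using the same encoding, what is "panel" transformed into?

wduhs

The shift depends on letter class: consonant s→z is +7, but vowel o→r is +3. The rule splits by letter class: vowels +3, consonants +7.
For panel: p(cons)+7=w, a(vowel)+3=d, n(cons)+7=u, e(vowel)+3=h, l(cons)+7=s.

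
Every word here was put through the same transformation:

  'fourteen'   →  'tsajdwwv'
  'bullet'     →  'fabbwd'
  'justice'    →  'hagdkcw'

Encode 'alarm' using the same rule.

f(5)→t(19) and o(14)→s(18) fit y≡23x+8 (mod 26); the inverse of 23 mod 26 is 17. Treating letters as 0–25, the rule is x ↦ 23x + 8 (mod 26).
Applying it to alarm: a(0)→23·0+8≡8=i; l(11)→23·11+8≡1=b; a(0)→23·0+8≡8=i; r(17)→23·17+8≡9=j; m(12)→23·12+8≡24=y (all mod 26).

ibijy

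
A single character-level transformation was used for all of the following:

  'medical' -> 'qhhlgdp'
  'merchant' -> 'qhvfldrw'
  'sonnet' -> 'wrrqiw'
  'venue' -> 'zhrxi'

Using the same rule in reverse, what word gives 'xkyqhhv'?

thunder

Shifts by position in medical: pos 0: m→q (+4), pos 1: e→h (+3), pos 2: d→h (+4), pos 3: i→l (+3) — repeating every 2. It's a Vigenère-style cipher with numeric key [4,3]: position i shifts by key[i mod 2].
Decoding xkyqhhv: x−4=t, k−3=h, y−4=u, q−3=n, h−4=d, h−3=e, v−4=r.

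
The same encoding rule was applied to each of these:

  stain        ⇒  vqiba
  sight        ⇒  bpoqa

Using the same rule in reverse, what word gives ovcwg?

The output letters match the input read backwards, each shifted +8: stain reversed is niats. Read the word backwards and shift each letter +8.
Reversing it on ovcwg: shift back: o−8=g, v−8=n, c−8=u, w−8=o, g−8=y → gnuoy; then reverse → young.

young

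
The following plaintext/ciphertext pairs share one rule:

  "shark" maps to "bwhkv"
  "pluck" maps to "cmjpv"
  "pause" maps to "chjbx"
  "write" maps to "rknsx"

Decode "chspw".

s(18)→b(1) and h(7)→w(22) fit y≡17x+7 (mod 26); the inverse of 17 mod 26 is 23. This is an affine cipher: with a=0,…,z=25, each position x becomes (17x+7) mod 26.
Reversing it on chspw: c(2)→23·(2−7)≡15=p; h(7)→23·(7−7)≡0=a; s(18)→23·(18−7)≡19=t; p(15)→23·(15−7)≡2=c; w(22)→23·(22−7)≡7=h (all mod 26).

patch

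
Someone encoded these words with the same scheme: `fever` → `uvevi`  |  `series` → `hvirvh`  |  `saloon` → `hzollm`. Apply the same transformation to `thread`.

gsivzw

Each pair mirrors across the alphabet (f↔u, e↔v, v↔e): positions sum to 25. Each letter is replaced by its mirror in the alphabet: a↔z, b↔y, c↔x, and so on (the Atbash cipher).
On thread: t↔g, h↔s, r↔i, e↔v, a↔z, d↔w.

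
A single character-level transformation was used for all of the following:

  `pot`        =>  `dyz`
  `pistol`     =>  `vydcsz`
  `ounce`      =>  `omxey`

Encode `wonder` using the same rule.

The output letters match the input read backwards, each shifted +10: pot reversed is top. Two steps: reverse the string, then apply a Caesar shift of +10.
For wonder: reverse → rednow; then shift: r+10=b, e+10=o, d+10=n, n+10=x, o+10=y, w+10=g.

bonxyg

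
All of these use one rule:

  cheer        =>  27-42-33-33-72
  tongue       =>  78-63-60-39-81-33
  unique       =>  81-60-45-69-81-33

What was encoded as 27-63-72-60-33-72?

c(#3)→27 and h(#8)→42: differences scale by 3, so n = 3·pos + 18. With a=1..z=26, the number is 3·pos + 18.
Undoing it on 27-63-72-60-33-72: 27→(27−18)÷3=3=c, 63→(63−18)÷3=15=o, 72→(72−18)÷3=18=r, 60→(60−18)÷3=14=n, 33→(33−18)÷3=5=e, 72→(72−18)÷3=18=r.

corner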